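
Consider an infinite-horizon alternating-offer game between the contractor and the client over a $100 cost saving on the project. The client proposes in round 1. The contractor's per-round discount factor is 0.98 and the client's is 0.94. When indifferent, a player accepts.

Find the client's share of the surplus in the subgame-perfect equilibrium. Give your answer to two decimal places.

When the client proposes, the contractor accepts any offer worth at least 0.98 times what the contractor would get by proposing next round; and vice versa.
This gives x = 100 − 0.98y and y = 100 − 0.94x, where x and y are each side's share when it proposes.
Hence (1 − 0.98·0.94)x = 100(1 − 0.98), i.e. 0.0788·x = 2.
x ≈ 25.3807; the contractor's share is 100 − x ≈ 74.6193.

25.38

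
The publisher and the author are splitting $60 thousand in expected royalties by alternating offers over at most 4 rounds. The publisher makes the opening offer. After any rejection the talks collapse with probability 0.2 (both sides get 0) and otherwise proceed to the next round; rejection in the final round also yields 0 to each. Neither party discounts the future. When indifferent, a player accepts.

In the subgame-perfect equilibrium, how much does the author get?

40.32

Round 4 (the author proposes): the publisher will accept anything ≥ 0, so the author offers 0 and keeps 60.
Round 3 (the publisher proposes): rejecting gives the author an expected 0.8 × 60 = 48. The publisher offers 48 and keeps 60 − 48 = 12.
Round 2 (the author proposes): rejecting gives the publisher an expected 0.8 × 12 = 9.6; the author offers that and keeps 50.4.
Round 1 (the publisher proposes): rejecting gives the author an expected 0.8 × 50.4 = 40.32; the publisher offers that and keeps 19.68.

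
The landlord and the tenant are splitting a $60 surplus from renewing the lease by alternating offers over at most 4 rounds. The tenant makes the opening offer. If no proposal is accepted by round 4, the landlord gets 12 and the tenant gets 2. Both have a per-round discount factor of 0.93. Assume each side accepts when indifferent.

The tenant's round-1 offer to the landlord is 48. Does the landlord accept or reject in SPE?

Reject

Work out the landlord's continuation value if the offer is rejected.
Round 4 (the landlord proposes): the tenant gets 2 if talks fail, so the landlord offers 2 and keeps 58.
Round 3 (the tenant proposes): the landlord can get 58 next round, worth 0.93 × 58 = 53.94 now, so the tenant offers 53.94, keeping 6.06.
Round 2 (the landlord proposes): the tenant can get 6.06 next round, worth 0.93 × 6.06 = 5.6358 now, so the landlord offers 5.6358, keeping 54.3642.
So by rejecting in round 1, the landlord gets 54.3642 next round, worth 0.93 × 54.3642 = 50.558706 now.
Offer 48 < 50.558706, so the landlord rejects.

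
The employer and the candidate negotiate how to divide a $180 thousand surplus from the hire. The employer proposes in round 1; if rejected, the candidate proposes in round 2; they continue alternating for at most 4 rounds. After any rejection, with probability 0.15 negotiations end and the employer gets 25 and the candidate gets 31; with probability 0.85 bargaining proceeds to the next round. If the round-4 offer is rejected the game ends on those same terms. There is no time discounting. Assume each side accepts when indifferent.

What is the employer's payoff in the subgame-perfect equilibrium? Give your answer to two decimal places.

57.04

Round 4 (the candidate proposes): the employer gets 25 if talks fail, so the candidate offers 25 and keeps 155.
Round 3 (the employer proposes): rejecting gives the candidate an expected 0.85 × 155 + 0.15 × 31 = 136.4; the employer offers that and keeps 43.6.
Round 2 (the candidate proposes): rejecting gives the employer an expected 0.85 × 43.6 + 0.15 × 25 = 40.81; the candidate offers that and keeps 139.19.
Round 1 (the employer proposes): rejecting gives the candidate an expected 0.85 × 139.19 + 0.15 × 31 = 122.9615, so the employer offers 122.9615, keeping 57.0385.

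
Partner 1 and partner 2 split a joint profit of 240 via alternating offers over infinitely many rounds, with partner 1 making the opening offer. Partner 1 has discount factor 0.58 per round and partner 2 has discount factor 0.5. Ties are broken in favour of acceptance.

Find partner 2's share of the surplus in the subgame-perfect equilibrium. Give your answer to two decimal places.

In a stationary SPE each proposer offers the other exactly their discounted continuation value.
If partner 1 keeps x when proposing and partner 2 keeps y when proposing, then x = 240 − 0.5y and y = 240 − 0.58x.
Solving: x = 240(1 − 0.5) / (1 − 0.58·0.5) = 120 / 0.71 ≈ 169.0141.
Partner 2 gets 240 − 169.0141 ≈ 70.9859.

70.99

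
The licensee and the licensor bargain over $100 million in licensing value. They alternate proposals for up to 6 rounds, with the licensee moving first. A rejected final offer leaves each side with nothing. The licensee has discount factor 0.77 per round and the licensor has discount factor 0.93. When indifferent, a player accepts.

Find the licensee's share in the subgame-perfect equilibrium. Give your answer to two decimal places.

Work backward from the last round.
Round 6 (the licensor proposes): rejection yields 0 for the licensee; the licensor offers 0 and keeps 100.
Round 5 (the licensee proposes): the licensor can get 100 next round, worth 0.93 × 100 = 93 now; the licensee offers that and keeps 7.
Round 4 (the licensor proposes): the licensee can get 7 next round, worth 0.77 × 7 = 5.39 now; the licensor offers that and keeps 94.61.
Round 3 (the licensee proposes): the licensor can get 94.61 next round, worth 0.93 × 94.61 = 87.9873 now. The licensee offers 87.9873 and keeps 100 − 87.9873 = 12.0127.
Round 2 (the licensor proposes): the licensee can get 12.0127 next round, worth 0.77 × 12.0127 = 9.249779 now. The licensor offers 9.249779 and keeps 100 − 9.249779 = 90.750221.
Round 1 (the licensee proposes): the licensor can get 90.750221 next round, worth 0.93 × 90.750221 = 84.39770553 now. The licensee offers 84.39770553 and keeps 100 − 84.39770553 = 15.60229447.

15.60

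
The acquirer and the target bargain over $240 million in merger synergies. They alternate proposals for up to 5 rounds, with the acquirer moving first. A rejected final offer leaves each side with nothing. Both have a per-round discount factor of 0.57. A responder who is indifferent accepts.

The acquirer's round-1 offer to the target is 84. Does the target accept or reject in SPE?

Round 5 (the acquirer proposes): rejection yields 0 for the target; the acquirer offers 0 and keeps 240.
Round 4 (the target proposes): the acquirer can get 240 next round, worth 0.57 × 240 = 136.8 now. The target offers 136.8 and keeps 240 − 136.8 = 103.2.
Round 3 (the acquirer proposes): the target can get 103.2 next round, worth 0.57 × 103.2 = 58.824 now, so the acquirer offers 58.824, keeping 181.176.
Round 2 (the target proposes): the acquirer can get 181.176 next round, worth 0.57 × 181.176 = 103.27032 now; the target offers that and keeps 136.72968.
So by rejecting in round 1, the target gets 136.72968 next round, worth 0.57 × 136.72968 = 77.9359176 now.
Offer 84 ≥ 77.9359176, so the target accepts.

Accept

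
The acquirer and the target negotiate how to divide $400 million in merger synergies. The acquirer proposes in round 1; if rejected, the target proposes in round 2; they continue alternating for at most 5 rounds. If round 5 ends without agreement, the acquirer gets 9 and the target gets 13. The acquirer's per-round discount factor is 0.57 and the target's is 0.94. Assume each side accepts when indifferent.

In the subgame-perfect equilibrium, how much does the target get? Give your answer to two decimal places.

Round 5 (the acquirer proposes): the target gets 13 if talks fail, so the acquirer offers 13 and keeps 387.
Round 4 (the target proposes): the acquirer can get 387 next round, worth 0.57 × 387 = 220.59 now; the target offers that and keeps 179.41.
Round 3 (the acquirer proposes): the target can get 179.41 next round, worth 0.94 × 179.41 = 168.6454 now; the acquirer offers that and keeps 231.3546.
Round 2 (the target proposes): the acquirer can get 231.3546 next round, worth 0.57 × 231.3546 = 131.872122 now; the target offers that and keeps 268.127878.
Round 1 (the acquirer proposes): the target can get 268.127878 next round, worth 0.94 × 268.127878 = 252.04020532 now, so the acquirer offers 252.04020532, keeping 147.95979468.

252.04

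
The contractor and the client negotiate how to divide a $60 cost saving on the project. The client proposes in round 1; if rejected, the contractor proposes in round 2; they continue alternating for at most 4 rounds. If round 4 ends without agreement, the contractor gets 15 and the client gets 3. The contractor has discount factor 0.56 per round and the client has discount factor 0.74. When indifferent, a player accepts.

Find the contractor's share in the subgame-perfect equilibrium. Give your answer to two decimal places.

Work backward from the last round.
Round 4 (the contractor proposes): the client gets 3 if talks fail, so the contractor offers 3 and keeps 57.
Round 3 (the client proposes): the contractor can get 57 next round, worth 0.56 × 57 = 31.92 now; the client offers that and keeps 28.08.
Round 2 (the contractor proposes): the client can get 28.08 next round, worth 0.74 × 28.08 = 20.7792 now. The contractor offers 20.7792 and keeps 60 − 20.7792 = 39.2208.
Round 1 (the client proposes): the contractor can get 39.2208 next round, worth 0.56 × 39.2208 = 21.963648 now. The client offers 21.963648 and keeps 60 − 21.963648 = 38.036352.

21.96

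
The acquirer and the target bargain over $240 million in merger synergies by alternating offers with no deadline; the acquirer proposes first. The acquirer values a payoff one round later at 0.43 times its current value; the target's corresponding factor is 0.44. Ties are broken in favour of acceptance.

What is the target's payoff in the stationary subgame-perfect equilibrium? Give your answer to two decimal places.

In a stationary SPE each proposer offers the other exactly their discounted continuation value.
If the acquirer keeps x when proposing and the target keeps y when proposing, then x = 240 − 0.44y and y = 240 − 0.43x.
Solving: x = 240(1 − 0.44) / (1 − 0.43·0.44) = 134.4 / 0.8108 ≈ 165.7622.
The target gets 240 − 165.7622 ≈ 74.2378.

74.24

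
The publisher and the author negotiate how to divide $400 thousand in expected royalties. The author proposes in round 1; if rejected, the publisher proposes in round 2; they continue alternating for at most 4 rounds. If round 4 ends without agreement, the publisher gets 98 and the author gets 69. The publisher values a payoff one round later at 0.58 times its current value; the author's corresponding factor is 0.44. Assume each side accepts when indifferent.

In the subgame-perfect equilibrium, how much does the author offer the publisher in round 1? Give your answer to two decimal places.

178.91

Round 4 (the publisher proposes): the author gets 69 if talks fail, so the publisher offers 69 and keeps 331.
Round 3 (the author proposes): the publisher can get 331 next round, worth 0.58 × 331 = 191.98 now. The author offers 191.98 and keeps 400 − 191.98 = 208.02.
Round 2 (the publisher proposes): the author can get 208.02 next round, worth 0.44 × 208.02 = 91.5288 now; the publisher offers that and keeps 308.4712.
Round 1 (the author proposes): the publisher can get 308.4712 next round, worth 0.58 × 308.4712 = 178.913296 now; the author offers that and keeps 221.086704.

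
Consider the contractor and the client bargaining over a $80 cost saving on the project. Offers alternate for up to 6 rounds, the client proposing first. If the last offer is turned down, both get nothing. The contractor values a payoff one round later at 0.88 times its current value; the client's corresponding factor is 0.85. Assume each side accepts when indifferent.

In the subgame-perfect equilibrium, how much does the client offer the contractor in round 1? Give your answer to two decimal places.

57.85

Round 6 (the contractor proposes): rejection yields 0 for the client; the contractor offers 0 and keeps 80.
Round 5 (the client proposes): the contractor can get 80 next round, worth 0.88 × 80 = 70.4 now. The client offers 70.4 and keeps 80 − 70.4 = 9.6.
Round 4 (the contractor proposes): the client can get 9.6 next round, worth 0.85 × 9.6 = 8.16 now. The contractor offers 8.16 and keeps 80 − 8.16 = 71.84.
Round 3 (the client proposes): the contractor can get 71.84 next round, worth 0.88 × 71.84 = 63.2192 now, so the client offers 63.2192, keeping 16.7808.
Round 2 (the contractor proposes): the client can get 16.7808 next round, worth 0.85 × 16.7808 = 14.26368 now; the contractor offers that and keeps 65.73632.
Round 1 (the client proposes): the contractor can get 65.73632 next round, worth 0.88 × 65.73632 = 57.8479616 now; the client offers that and keeps 22.1520384.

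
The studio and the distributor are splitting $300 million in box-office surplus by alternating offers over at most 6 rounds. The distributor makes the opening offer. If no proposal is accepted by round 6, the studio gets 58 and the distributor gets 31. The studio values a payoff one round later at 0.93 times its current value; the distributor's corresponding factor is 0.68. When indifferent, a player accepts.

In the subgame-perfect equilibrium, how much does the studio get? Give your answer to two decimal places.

By backward induction:
Round 6 (the studio proposes): the distributor gets 31 if talks fail, so the studio offers 31 and keeps 269.
Round 5 (the distributor proposes): the studio can get 269 next round, worth 0.93 × 269 = 250.17 now. The distributor offers 250.17 and keeps 300 − 250.17 = 49.83.
Round 4 (the studio proposes): the distributor can get 49.83 next round, worth 0.68 × 49.83 = 33.8844 now, so the studio offers 33.8844, keeping 266.1156.
Round 3 (the distributor proposes): the studio can get 266.1156 next round, worth 0.93 × 266.1156 = 247.487508 now; the distributor offers that and keeps 52.512492.
Round 2 (the studio proposes): the distributor can get 52.512492 next round, worth 0.68 × 52.512492 = 35.70849456 now, so the studio offers 35.70849456, keeping 264.29150544.
Round 1 (the distributor proposes): the studio can get 264.29150544 next round, worth 0.93 × 264.29150544 = 245.7911000592 now, so the distributor offers 245.7911000592, keeping 54.2088999408.

245.79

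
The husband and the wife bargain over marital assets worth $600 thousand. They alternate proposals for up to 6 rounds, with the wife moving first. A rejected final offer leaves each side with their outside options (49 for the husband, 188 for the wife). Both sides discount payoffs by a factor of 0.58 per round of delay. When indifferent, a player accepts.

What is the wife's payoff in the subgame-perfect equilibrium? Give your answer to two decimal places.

Round 6 (the husband proposes): the wife gets 188 if talks fail, so the husband offers 188 and keeps 412.
Round 5 (the wife proposes): the husband can get 412 next round, worth 0.58 × 412 = 238.96 now, so the wife offers 238.96, keeping 361.04.
Round 4 (the husband proposes): the wife can get 361.04 next round, worth 0.58 × 361.04 = 209.4032 now. The husband offers 209.4032 and keeps 600 − 209.4032 = 390.5968.
Round 3 (the wife proposes): the husband can get 390.5968 next round, worth 0.58 × 390.5968 = 226.546144 now. The wife offers 226.546144 and keeps 600 − 226.546144 = 373.453856.
Round 2 (the husband proposes): the wife can get 373.453856 next round, worth 0.58 × 373.453856 = 216.60323648 now, so the husband offers 216.60323648, keeping 383.39676352.
Round 1 (the wife proposes): the husband can get 383.39676352 next round, worth 0.58 × 383.39676352 = 222.3701228416 now, so the wife offers 222.3701228416, keeping 377.6298771584.

377.63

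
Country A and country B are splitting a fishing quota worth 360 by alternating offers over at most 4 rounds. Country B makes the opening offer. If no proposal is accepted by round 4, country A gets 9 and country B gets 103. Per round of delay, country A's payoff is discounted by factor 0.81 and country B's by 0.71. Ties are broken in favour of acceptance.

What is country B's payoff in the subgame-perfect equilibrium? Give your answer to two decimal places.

155.72

Round 4 (country A proposes): country B gets 103 if talks fail, so country A offers 103 and keeps 257.
Round 3 (country B proposes): country A can get 257 next round, worth 0.81 × 257 = 208.17 now. Country B offers 208.17 and keeps 360 − 208.17 = 151.83.
Round 2 (country A proposes): country B can get 151.83 next round, worth 0.71 × 151.83 = 107.7993 now. Country A offers 107.7993 and keeps 360 − 107.7993 = 252.2007.
Round 1 (country B proposes): country A can get 252.2007 next round, worth 0.81 × 252.2007 = 204.282567 now, so country B offers 204.282567, keeping 155.717433.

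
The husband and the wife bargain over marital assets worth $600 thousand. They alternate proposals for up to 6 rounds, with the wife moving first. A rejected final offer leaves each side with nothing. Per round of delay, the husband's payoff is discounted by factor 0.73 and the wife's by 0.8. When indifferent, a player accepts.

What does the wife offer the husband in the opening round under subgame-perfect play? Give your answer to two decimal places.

Round 6 (the husband proposes): the wife will accept anything ≥ 0, so the husband offers 0 and keeps 600.
Round 5 (the wife proposes): the husband can get 600 next round, worth 0.73 × 600 = 438 now, so the wife offers 438, keeping 162.
Round 4 (the husband proposes): the wife can get 162 next round, worth 0.8 × 162 = 129.6 now. The husband offers 129.6 and keeps 600 − 129.6 = 470.4.
Round 3 (the wife proposes): the husband can get 470.4 next round, worth 0.73 × 470.4 = 343.392 now. The wife offers 343.392 and keeps 600 − 343.392 = 256.608.
Round 2 (the husband proposes): the wife can get 256.608 next round, worth 0.8 × 256.608 = 205.2864 now, so the husband offers 205.2864, keeping 394.7136.
Round 1 (the wife proposes): the husband can get 394.7136 next round, worth 0.73 × 394.7136 = 288.140928 now. The wife offers 288.140928 and keeps 600 − 288.140928 = 311.859072.

288.14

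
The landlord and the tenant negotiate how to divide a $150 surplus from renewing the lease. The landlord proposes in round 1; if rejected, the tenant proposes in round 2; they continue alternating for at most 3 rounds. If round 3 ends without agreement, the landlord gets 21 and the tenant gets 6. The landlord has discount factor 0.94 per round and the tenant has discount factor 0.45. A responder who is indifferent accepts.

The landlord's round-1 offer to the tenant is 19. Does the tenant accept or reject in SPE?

Round 3 (the landlord proposes): the tenant gets 6 if talks fail, so the landlord offers 6 and keeps 144.
Round 2 (the tenant proposes): the landlord can get 144 next round, worth 0.94 × 144 = 135.36 now; the tenant offers that and keeps 14.64.
So by rejecting in round 1, the tenant gets 14.64 next round, worth 0.45 × 14.64 = 6.588 now.
Offer 19 ≥ 6.588, so the tenant accepts.

Accept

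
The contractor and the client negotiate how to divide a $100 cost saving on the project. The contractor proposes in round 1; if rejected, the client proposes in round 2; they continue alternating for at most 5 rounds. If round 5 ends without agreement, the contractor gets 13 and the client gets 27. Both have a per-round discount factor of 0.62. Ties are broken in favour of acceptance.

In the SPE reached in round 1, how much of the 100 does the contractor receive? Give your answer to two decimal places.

Work backward from the last round.
Round 5 (the contractor proposes): the client gets 27 if talks fail, so the contractor offers 27 and keeps 73.
Round 4 (the client proposes): the contractor can get 73 next round, worth 0.62 × 73 = 45.26 now, so the client offers 45.26, keeping 54.74.
Round 3 (the contractor proposes): the client can get 54.74 next round, worth 0.62 × 54.74 = 33.9388 now, so the contractor offers 33.9388, keeping 66.0612.
Round 2 (the client proposes): the contractor can get 66.0612 next round, worth 0.62 × 66.0612 = 40.957944 now, so the client offers 40.957944, keeping 59.042056.
Round 1 (the contractor proposes): the client can get 59.042056 next round, worth 0.62 × 59.042056 = 36.60607472 now, so the contractor offers 36.60607472, keeping 63.39392528.

63.39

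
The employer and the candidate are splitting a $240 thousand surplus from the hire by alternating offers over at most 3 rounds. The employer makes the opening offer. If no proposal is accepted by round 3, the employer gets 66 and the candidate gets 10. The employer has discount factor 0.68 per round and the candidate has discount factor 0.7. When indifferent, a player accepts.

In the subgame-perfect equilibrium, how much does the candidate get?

Round 3 (the employer proposes): the candidate gets 10 if talks fail, so the employer offers 10 and keeps 230.
Round 2 (the candidate proposes): the employer can get 230 next round, worth 0.68 × 230 = 156.4 now; the candidate offers that and keeps 83.6.
Round 1 (the employer proposes): the candidate can get 83.6 next round, worth 0.7 × 83.6 = 58.52 now. The employer offers 58.52 and keeps 240 − 58.52 = 181.48.

58.52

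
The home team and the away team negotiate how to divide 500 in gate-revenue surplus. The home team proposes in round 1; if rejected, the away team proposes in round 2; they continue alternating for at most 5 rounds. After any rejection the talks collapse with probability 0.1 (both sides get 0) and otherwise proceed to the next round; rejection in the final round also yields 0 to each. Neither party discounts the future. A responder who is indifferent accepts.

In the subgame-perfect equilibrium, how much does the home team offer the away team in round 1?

81.45

By backward induction:
Round 5 (the home team proposes): rejection yields 0 for the away team; the home team offers 0 and keeps 500.
Round 4 (the away team proposes): rejecting gives the home team an expected 0.9 × 500 = 450; the away team offers that and keeps 50.
Round 3 (the home team proposes): rejecting gives the away team an expected 0.9 × 50 = 45, so the home team offers 45, keeping 455.
Round 2 (the away team proposes): rejecting gives the home team an expected 0.9 × 455 = 409.5; the away team offers that and keeps 90.5.
Round 1 (the home team proposes): rejecting gives the away team an expected 0.9 × 90.5 = 81.45. The home team offers 81.45 and keeps 500 − 81.45 = 418.55.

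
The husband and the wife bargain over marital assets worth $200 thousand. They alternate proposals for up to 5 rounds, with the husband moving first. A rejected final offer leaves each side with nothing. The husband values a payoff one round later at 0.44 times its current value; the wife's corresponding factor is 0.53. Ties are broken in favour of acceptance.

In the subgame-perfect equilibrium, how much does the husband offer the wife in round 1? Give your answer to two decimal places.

73.20

Work backward from the last round.
Round 5 (the husband proposes): rejection yields 0 for the wife; the husband offers 0 and keeps 200.
Round 4 (the wife proposes): the husband can get 200 next round, worth 0.44 × 200 = 88 now. The wife offers 88 and keeps 200 − 88 = 112.
Round 3 (the husband proposes): the wife can get 112 next round, worth 0.53 × 112 = 59.36 now. The husband offers 59.36 and keeps 200 − 59.36 = 140.64.
Round 2 (the wife proposes): the husband can get 140.64 next round, worth 0.44 × 140.64 = 61.8816 now. The wife offers 61.8816 and keeps 200 − 61.8816 = 138.1184.
Round 1 (the husband proposes): the wife can get 138.1184 next round, worth 0.53 × 138.1184 = 73.202752 now, so the husband offers 73.202752, keeping 126.797248.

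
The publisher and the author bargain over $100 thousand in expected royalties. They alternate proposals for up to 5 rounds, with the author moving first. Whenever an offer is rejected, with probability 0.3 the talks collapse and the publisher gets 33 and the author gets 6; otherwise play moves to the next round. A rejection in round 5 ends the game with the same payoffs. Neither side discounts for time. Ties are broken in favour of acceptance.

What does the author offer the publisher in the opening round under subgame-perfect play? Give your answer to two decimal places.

52.09

Round 5 (the author proposes): the publisher gets 33 if talks fail, so the author offers 33 and keeps 67.
Round 4 (the publisher proposes): rejecting gives the author an expected 0.7 × 67 + 0.3 × 6 = 48.7, so the publisher offers 48.7, keeping 51.3.
Round 3 (the author proposes): rejecting gives the publisher an expected 0.7 × 51.3 + 0.3 × 33 = 45.81. The author offers 45.81 and keeps 100 − 45.81 = 54.19.
Round 2 (the publisher proposes): rejecting gives the author an expected 0.7 × 54.19 + 0.3 × 6 = 39.733, so the publisher offers 39.733, keeping 60.267.
Round 1 (the author proposes): rejecting gives the publisher an expected 0.7 × 60.267 + 0.3 × 33 = 52.0869, so the author offers 52.0869, keeping 47.9131.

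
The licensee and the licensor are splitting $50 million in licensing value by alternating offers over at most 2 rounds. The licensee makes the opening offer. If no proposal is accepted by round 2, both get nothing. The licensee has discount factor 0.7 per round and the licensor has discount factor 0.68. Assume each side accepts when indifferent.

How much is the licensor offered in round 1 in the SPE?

By backward induction:
Round 2 (the licensor proposes): the licensee will accept anything ≥ 0, so the licensor offers 0 and keeps 50.
Round 1 (the licensee proposes): the licensor can get 50 next round, worth 0.68 × 50 = 34 now. The licensee offers 34 and keeps 50 − 34 = 16.

34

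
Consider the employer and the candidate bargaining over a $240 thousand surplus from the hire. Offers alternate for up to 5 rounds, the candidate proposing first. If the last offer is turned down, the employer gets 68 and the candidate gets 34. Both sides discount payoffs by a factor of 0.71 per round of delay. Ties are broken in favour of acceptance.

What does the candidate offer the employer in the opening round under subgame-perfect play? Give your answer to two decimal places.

By backward induction:
Round 5 (the candidate proposes): the employer gets 68 if talks fail, so the candidate offers 68 and keeps 172.
Round 4 (the employer proposes): the candidate can get 172 next round, worth 0.71 × 172 = 122.12 now, so the employer offers 122.12, keeping 117.88.
Round 3 (the candidate proposes): the employer can get 117.88 next round, worth 0.71 × 117.88 = 83.6948 now; the candidate offers that and keeps 156.3052.
Round 2 (the employer proposes): the candidate can get 156.3052 next round, worth 0.71 × 156.3052 = 110.976692 now, so the employer offers 110.976692, keeping 129.023308.
Round 1 (the candidate proposes): the employer can get 129.023308 next round, worth 0.71 × 129.023308 = 91.60654868 now, so the candidate offers 91.60654868, keeping 148.39345132.

91.61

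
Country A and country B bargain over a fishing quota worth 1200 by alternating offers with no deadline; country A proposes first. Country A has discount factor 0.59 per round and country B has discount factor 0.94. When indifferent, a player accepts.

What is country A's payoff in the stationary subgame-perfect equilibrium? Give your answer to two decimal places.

Let x be country A's share when country A proposes and y be country B's share when country B proposes.
Country B accepts iff offered ≥ 0.94·y, so x = 1200 − 0.94y. Symmetrically y = 1200 − 0.59x.
Substituting: x = 1200 − 0.94(1200 − 0.59x), giving x(1 − 0.59·0.94) = 1200(1 − 0.94).
So x = 1200 × 0.06 / 0.4454 ≈ 161.6524, and country B receives 1200 − x ≈ 1038.3476.

161.65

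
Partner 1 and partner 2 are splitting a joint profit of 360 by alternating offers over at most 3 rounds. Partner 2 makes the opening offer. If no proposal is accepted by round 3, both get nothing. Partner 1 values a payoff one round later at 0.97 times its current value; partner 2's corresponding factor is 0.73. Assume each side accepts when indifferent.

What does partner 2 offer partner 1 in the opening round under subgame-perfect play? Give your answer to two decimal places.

Round 3 (partner 2 proposes): partner 1 will accept anything ≥ 0, so partner 2 offers 0 and keeps 360.
Round 2 (partner 1 proposes): partner 2 can get 360 next round, worth 0.73 × 360 = 262.8 now, so partner 1 offers 262.8, keeping 97.2.
Round 1 (partner 2 proposes): partner 1 can get 97.2 next round, worth 0.97 × 97.2 = 94.284 now, so partner 2 offers 94.284, keeping 265.716.

94.28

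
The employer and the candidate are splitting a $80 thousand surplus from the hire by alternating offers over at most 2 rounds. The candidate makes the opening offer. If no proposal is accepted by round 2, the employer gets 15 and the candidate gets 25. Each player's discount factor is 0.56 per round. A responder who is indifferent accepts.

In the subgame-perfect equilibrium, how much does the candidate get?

Round 2 (the employer proposes): the candidate gets 25 if talks fail, so the employer offers 25 and keeps 55.
Round 1 (the candidate proposes): the employer can get 55 next round, worth 0.56 × 55 = 30.8 now. The candidate offers 30.8 and keeps 80 − 30.8 = 49.2.

49.2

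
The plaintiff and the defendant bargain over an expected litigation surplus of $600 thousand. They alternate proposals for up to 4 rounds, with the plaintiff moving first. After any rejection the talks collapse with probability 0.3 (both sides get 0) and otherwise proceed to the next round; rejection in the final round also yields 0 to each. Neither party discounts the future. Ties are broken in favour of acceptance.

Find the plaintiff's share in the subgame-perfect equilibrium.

268.2

Round 4 (the defendant proposes): rejection yields 0 for the plaintiff; the defendant offers 0 and keeps 600.
Round 3 (the plaintiff proposes): rejecting gives the defendant an expected 0.7 × 600 = 420. The plaintiff offers 420 and keeps 600 − 420 = 180.
Round 2 (the defendant proposes): rejecting gives the plaintiff an expected 0.7 × 180 = 126; the defendant offers that and keeps 474.
Round 1 (the plaintiff proposes): rejecting gives the defendant an expected 0.7 × 474 = 331.8. The plaintiff offers 331.8 and keeps 600 − 331.8 = 268.2.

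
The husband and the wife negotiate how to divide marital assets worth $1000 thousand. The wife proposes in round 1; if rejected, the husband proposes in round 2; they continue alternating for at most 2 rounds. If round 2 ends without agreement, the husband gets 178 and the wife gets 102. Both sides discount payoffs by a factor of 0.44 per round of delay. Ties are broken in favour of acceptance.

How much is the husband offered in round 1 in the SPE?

Round 2 (the husband proposes): the wife gets 102 if talks fail, so the husband offers 102 and keeps 898.
Round 1 (the wife proposes): the husband can get 898 next round, worth 0.44 × 898 = 395.12 now; the wife offers that and keeps 604.88.

395.12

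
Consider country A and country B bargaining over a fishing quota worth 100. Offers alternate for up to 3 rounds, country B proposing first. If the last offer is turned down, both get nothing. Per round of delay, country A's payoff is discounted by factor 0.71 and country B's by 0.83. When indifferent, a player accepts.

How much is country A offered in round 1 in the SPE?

Solve by backward induction from round 3.
Round 3 (country B proposes): rejection yields 0 for country A; country B offers 0 and keeps 100.
Round 2 (country A proposes): country B can get 100 next round, worth 0.83 × 100 = 83 now. Country A offers 83 and keeps 100 − 83 = 17.
Round 1 (country B proposes): country A can get 17 next round, worth 0.71 × 17 = 12.07 now; country B offers that and keeps 87.93.

12.07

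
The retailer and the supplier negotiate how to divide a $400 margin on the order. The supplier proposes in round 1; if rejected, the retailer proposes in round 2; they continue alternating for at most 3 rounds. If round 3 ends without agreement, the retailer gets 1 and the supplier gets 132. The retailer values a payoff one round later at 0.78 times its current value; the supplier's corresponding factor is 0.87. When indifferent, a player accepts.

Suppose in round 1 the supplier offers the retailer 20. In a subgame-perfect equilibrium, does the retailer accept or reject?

Round 3 (the supplier proposes): the retailer gets 1 if talks fail, so the supplier offers 1 and keeps 399.
Round 2 (the retailer proposes): the supplier can get 399 next round, worth 0.87 × 399 = 347.13 now, so the retailer offers 347.13, keeping 52.87.
So by rejecting in round 1, the retailer gets 52.87 next round, worth 0.78 × 52.87 = 41.2386 now.
Offer 20 < 41.2386, so the retailer rejects.

Reject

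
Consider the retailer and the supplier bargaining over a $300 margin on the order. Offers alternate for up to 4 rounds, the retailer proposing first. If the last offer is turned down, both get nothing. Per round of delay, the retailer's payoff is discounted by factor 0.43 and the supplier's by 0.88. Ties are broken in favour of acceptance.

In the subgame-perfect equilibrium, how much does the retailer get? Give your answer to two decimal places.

49.62

Round 4 (the supplier proposes): the retailer will accept anything ≥ 0, so the supplier offers 0 and keeps 300.
Round 3 (the retailer proposes): the supplier can get 300 next round, worth 0.88 × 300 = 264 now; the retailer offers that and keeps 36.
Round 2 (the supplier proposes): the retailer can get 36 next round, worth 0.43 × 36 = 15.48 now, so the supplier offers 15.48, keeping 284.52.
Round 1 (the retailer proposes): the supplier can get 284.52 next round, worth 0.88 × 284.52 = 250.3776 now; the retailer offers that and keeps 49.6224.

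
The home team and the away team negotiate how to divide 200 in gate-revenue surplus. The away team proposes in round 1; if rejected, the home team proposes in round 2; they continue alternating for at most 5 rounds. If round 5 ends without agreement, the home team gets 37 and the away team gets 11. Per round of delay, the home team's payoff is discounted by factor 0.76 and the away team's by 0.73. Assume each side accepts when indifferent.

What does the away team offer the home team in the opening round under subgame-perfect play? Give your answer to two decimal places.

Round 5 (the away team proposes): the home team gets 37 if talks fail, so the away team offers 37 and keeps 163.
Round 4 (the home team proposes): the away team can get 163 next round, worth 0.73 × 163 = 118.99 now. The home team offers 118.99 and keeps 200 − 118.99 = 81.01.
Round 3 (the away team proposes): the home team can get 81.01 next round, worth 0.76 × 81.01 = 61.5676 now, so the away team offers 61.5676, keeping 138.4324.
Round 2 (the home team proposes): the away team can get 138.4324 next round, worth 0.73 × 138.4324 = 101.055652 now; the home team offers that and keeps 98.944348.
Round 1 (the away team proposes): the home team can get 98.944348 next round, worth 0.76 × 98.944348 = 75.19770448 now. The away team offers 75.19770448 and keeps 200 − 75.19770448 = 124.80229552.

75.20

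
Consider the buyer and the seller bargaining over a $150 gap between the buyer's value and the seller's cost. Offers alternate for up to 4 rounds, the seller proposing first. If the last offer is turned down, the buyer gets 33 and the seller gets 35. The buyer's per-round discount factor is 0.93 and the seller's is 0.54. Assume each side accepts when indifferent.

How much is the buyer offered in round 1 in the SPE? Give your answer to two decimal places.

117.88

Round 4 (the buyer proposes): the seller gets 35 if talks fail, so the buyer offers 35 and keeps 115.
Round 3 (the seller proposes): the buyer can get 115 next round, worth 0.93 × 115 = 106.95 now, so the seller offers 106.95, keeping 43.05.
Round 2 (the buyer proposes): the seller can get 43.05 next round, worth 0.54 × 43.05 = 23.247 now, so the buyer offers 23.247, keeping 126.753.
Round 1 (the seller proposes): the buyer can get 126.753 next round, worth 0.93 × 126.753 = 117.88029 now, so the seller offers 117.88029, keeping 32.11971.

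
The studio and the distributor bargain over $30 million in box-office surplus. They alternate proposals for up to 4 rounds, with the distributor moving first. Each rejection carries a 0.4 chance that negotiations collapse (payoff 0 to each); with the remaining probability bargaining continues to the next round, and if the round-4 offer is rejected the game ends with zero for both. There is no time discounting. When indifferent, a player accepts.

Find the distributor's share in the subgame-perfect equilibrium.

16.32

Round 4 (the studio proposes): the distributor will accept anything ≥ 0, so the studio offers 0 and keeps 30.
Round 3 (the distributor proposes): rejecting gives the studio an expected 0.6 × 30 = 18; the distributor offers that and keeps 12.
Round 2 (the studio proposes): rejecting gives the distributor an expected 0.6 × 12 = 7.2, so the studio offers 7.2, keeping 22.8.
Round 1 (the distributor proposes): rejecting gives the studio an expected 0.6 × 22.8 = 13.68; the distributor offers that and keeps 16.32.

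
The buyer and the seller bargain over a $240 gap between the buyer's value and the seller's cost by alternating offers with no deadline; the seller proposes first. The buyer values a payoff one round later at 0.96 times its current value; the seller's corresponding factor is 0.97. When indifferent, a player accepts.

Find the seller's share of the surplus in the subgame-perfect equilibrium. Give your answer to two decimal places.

When the seller proposes, the buyer accepts any offer worth at least 0.96 times what the buyer would get by proposing next round; and vice versa.
This gives x = 240 − 0.96y and y = 240 − 0.97x, where x and y are each side's share when it proposes.
Hence (1 − 0.96·0.97)x = 240(1 − 0.96), i.e. 0.0688·x = 9.6.
x ≈ 139.5349; the buyer's share is 240 − x ≈ 100.4651.

139.53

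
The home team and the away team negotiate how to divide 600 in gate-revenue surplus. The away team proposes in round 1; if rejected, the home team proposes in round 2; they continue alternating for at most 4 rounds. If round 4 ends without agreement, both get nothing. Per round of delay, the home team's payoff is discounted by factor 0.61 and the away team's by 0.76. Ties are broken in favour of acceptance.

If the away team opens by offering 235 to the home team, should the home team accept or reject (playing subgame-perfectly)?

Reject

Work out the home team's continuation value if the offer is rejected.
Round 4 (the home team proposes): rejection yields 0 for the away team; the home team offers 0 and keeps 600.
Round 3 (the away team proposes): the home team can get 600 next round, worth 0.61 × 600 = 366 now; the away team offers that and keeps 234.
Round 2 (the home team proposes): the away team can get 234 next round, worth 0.76 × 234 = 177.84 now. The home team offers 177.84 and keeps 600 − 177.84 = 422.16.
So by rejecting in round 1, the home team gets 422.16 next round, worth 0.61 × 422.16 = 257.5176 now.
Offer 235 < 257.5176, so the home team rejects.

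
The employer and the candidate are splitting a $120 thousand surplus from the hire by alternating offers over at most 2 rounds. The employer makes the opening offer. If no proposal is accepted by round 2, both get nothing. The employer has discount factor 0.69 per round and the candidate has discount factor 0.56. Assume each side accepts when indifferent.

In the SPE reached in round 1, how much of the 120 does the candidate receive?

67.2

Round 2 (the candidate proposes): rejection yields 0 for the employer; the candidate offers 0 and keeps 120.
Round 1 (the employer proposes): the candidate can get 120 next round, worth 0.56 × 120 = 67.2 now. The employer offers 67.2 and keeps 120 − 67.2 = 52.8.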